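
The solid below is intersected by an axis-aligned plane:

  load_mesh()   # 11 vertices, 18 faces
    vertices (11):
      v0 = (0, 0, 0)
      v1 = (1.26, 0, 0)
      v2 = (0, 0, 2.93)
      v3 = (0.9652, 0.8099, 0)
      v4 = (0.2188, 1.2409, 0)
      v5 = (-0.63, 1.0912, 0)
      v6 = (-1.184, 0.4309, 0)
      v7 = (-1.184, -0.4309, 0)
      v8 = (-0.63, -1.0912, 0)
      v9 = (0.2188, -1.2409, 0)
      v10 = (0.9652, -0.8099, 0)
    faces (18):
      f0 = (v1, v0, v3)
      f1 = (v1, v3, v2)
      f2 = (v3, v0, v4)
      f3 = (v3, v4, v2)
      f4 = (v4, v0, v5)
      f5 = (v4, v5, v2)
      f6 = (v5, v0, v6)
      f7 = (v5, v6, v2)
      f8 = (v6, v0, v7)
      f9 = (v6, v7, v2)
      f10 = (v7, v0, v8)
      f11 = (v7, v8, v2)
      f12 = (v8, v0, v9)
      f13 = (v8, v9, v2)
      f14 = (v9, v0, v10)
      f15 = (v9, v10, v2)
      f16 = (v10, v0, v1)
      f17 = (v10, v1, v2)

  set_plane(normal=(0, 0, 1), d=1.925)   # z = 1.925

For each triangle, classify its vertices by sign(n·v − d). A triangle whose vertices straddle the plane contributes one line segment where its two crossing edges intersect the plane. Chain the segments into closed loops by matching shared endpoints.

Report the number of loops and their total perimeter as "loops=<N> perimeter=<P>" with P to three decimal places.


Straddling triangles (9 of 18):
  (v1,v3,v2) [--+] → (0.331067, 0.277798, 1.925)–(0.432184, 0, 1.925)  len=0.2956
  (v3,v4,v2) [--+] → (0.0750491, 0.425633, 1.925)–(0.331067, 0.277798, 1.925)  len=0.2956
  (v4,v5,v2) [--+] → (-0.216092, 0.374285, 1.925)–(0.0750491, 0.425633, 1.925)  len=0.2956
  (v5,v6,v2) [--+] → (-0.406116, 0.1478, 1.925)–(-0.216092, 0.374285, 1.925)  len=0.2956
  (v6,v7,v2) [--+] → (-0.406116, -0.1478, 1.925)–(-0.406116, 0.1478, 1.925)  len=0.2956
  (v7,v8,v2) [--+] → (-0.216092, -0.374285, 1.925)–(-0.406116, -0.1478, 1.925)  len=0.2956
  (v8,v9,v2) [--+] → (0.0750491, -0.425633, 1.925)–(-0.216092, -0.374285, 1.925)  len=0.2956
  (v9,v10,v2) [--+] → (0.331067, -0.277798, 1.925)–(0.0750491, -0.425633, 1.925)  len=0.2956
  (v10,v1,v2) [--+] → (0.432184, 0, 1.925)–(0.331067, -0.277798, 1.925)  len=0.2956

Chained into 1 loop(s):
  loop 1: 9 segments, perimeter = 2.6607
Total perimeter = 2.661

loops=1 perimeter=2.661


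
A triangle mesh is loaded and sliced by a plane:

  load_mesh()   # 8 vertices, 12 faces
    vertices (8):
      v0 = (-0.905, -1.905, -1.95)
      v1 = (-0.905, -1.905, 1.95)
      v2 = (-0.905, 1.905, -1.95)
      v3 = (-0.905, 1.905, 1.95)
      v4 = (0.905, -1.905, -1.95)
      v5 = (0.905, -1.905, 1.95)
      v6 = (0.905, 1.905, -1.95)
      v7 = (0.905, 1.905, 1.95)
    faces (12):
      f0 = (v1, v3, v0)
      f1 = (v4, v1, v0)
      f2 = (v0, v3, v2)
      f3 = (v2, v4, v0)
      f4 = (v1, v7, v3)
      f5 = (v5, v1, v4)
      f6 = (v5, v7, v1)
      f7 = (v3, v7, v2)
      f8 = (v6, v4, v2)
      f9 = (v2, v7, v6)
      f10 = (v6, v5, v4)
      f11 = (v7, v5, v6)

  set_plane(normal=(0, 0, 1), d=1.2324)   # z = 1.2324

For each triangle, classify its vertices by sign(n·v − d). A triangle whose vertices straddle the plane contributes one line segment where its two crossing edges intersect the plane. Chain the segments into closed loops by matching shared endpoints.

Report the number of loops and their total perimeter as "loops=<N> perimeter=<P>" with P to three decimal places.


loops=1 perimeter=11.240

Straddling triangles (8 of 12):
  (v1,v3,v0) [++-] → (-0.905, 1.20396, 1.2324)–(-0.905, -1.905, 1.2324)  len=3.1090
  (v4,v1,v0) [-+-] → (-0.57196, -1.905, 1.2324)–(-0.905, -1.905, 1.2324)  len=0.3330
  (v0,v3,v2) [-+-] → (-0.905, 1.20396, 1.2324)–(-0.905, 1.905, 1.2324)  len=0.7010
  (v5,v1,v4) [++-] → (-0.57196, -1.905, 1.2324)–(0.905, -1.905, 1.2324)  len=1.4770
  (v3,v7,v2) [++-] → (0.57196, 1.905, 1.2324)–(-0.905, 1.905, 1.2324)  len=1.4770
  (v2,v7,v6) [-+-] → (0.57196, 1.905, 1.2324)–(0.905, 1.905, 1.2324)  len=0.3330
  (v6,v5,v4) [-+-] → (0.905, -1.20396, 1.2324)–(0.905, -1.905, 1.2324)  len=0.7010
  (v7,v5,v6) [++-] → (0.905, -1.20396, 1.2324)–(0.905, 1.905, 1.2324)  len=3.1090

Chained into 1 loop(s):
  loop 1: 8 segments, perimeter = 11.2400
Total perimeter = 11.240


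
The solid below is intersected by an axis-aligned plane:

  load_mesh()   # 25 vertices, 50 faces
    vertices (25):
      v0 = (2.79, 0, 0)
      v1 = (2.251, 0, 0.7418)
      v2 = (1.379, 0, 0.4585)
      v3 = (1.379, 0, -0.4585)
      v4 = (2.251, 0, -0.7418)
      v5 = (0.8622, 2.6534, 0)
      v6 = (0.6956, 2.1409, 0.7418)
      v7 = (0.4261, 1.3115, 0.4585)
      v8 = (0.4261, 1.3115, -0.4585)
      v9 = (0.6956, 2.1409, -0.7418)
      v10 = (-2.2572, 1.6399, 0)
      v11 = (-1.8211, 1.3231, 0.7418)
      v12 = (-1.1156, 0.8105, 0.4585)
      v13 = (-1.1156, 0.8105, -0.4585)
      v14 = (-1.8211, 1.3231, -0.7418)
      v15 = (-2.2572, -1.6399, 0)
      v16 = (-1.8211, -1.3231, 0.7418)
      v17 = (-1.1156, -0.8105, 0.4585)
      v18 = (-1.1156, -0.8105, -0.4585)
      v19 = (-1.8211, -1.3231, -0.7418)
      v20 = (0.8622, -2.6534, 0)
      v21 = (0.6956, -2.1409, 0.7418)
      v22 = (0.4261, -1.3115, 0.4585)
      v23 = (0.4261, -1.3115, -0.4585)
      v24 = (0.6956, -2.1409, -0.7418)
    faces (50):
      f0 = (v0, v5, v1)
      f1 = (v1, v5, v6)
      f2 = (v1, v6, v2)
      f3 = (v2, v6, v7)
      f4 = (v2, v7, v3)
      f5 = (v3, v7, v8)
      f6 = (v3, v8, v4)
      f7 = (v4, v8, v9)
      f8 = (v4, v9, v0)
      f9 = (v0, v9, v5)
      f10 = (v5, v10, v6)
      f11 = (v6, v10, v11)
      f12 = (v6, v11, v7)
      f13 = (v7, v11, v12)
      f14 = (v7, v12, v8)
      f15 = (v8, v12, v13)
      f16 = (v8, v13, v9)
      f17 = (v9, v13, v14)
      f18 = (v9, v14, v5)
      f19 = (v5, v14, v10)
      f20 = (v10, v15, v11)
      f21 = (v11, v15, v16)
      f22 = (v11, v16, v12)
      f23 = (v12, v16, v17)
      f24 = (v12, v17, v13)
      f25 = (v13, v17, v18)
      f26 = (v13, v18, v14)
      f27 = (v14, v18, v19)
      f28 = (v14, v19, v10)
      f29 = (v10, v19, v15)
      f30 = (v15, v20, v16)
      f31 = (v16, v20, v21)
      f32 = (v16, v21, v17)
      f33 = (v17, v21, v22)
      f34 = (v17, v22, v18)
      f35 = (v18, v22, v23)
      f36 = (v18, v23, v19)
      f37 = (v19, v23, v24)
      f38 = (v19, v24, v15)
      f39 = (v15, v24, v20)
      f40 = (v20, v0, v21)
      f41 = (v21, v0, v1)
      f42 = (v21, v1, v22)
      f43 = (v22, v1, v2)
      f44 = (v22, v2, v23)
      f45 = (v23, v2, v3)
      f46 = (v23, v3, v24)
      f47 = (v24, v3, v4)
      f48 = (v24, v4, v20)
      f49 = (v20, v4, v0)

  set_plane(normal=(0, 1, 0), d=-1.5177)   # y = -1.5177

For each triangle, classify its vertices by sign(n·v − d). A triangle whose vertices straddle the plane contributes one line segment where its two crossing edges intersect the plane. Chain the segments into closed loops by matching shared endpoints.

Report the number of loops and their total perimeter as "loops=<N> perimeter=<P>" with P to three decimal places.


Straddling triangles (16 of 50):
  (v10,v15,v11) [+-+] → (-2.2572, -1.5177, 0)–(-2.23921, -1.5177, 0.0305933)  len=0.0355
  (v11,v15,v16) [+-+] → (-2.23921, -1.5177, 0.0305933)–(-2.08898, -1.5177, 0.286136)  len=0.2964
  (v10,v19,v15) [++-] → (-2.08898, -1.5177, -0.286136)–(-2.2572, -1.5177, 0)  len=0.3319
  (v15,v20,v16) [--+] → (-1.42858, -1.5177, 0.633287)–(-2.08898, -1.5177, 0.286136)  len=0.7461
  (v16,v20,v21) [+--] → (-1.42858, -1.5177, 0.633287)–(-1.22224, -1.5177, 0.7418)  len=0.2331
  (v16,v21,v17) [+-+] → (-1.22224, -1.5177, 0.7418)–(-0.152821, -1.5177, 0.609094)  len=1.0776
  (v17,v21,v22) [+-+] → (-0.152821, -1.5177, 0.609094)–(0.493101, -1.5177, 0.528932)  len=0.6509
  (v19,v23,v24) [++-] → (0.493101, -1.5177, -0.528932)–(-1.22224, -1.5177, -0.7418)  len=1.7285
  (v19,v24,v15) [+--] → (-1.22224, -1.5177, -0.7418)–(-2.08898, -1.5177, -0.286136)  len=0.9792
  (v20,v0,v21) [-+-] → (1.68733, -1.5177, 0)–(1.30526, -1.5177, 0.525868)  len=0.6500
  (v21,v0,v1) [-++] → (1.30526, -1.5177, 0.525868)–(1.14837, -1.5177, 0.7418)  len=0.2669
  (v21,v1,v22) [-++] → (1.14837, -1.5177, 0.7418)–(0.493101, -1.5177, 0.528932)  len=0.6890
  (v23,v3,v24) [++-] → (0.894533, -1.5177, -0.659333)–(0.493101, -1.5177, -0.528932)  len=0.4221
  (v24,v3,v4) [-++] → (0.894533, -1.5177, -0.659333)–(1.14837, -1.5177, -0.7418)  len=0.2669
  (v24,v4,v20) [-+-] → (1.14837, -1.5177, -0.7418)–(1.45663, -1.5177, -0.317503)  len=0.5245
  (v20,v4,v0) [-++] → (1.45663, -1.5177, -0.317503)–(1.68733, -1.5177, 0)  len=0.3925

Chained into 1 loop(s):
  loop 1: 16 segments, perimeter = 9.2911
Total perimeter = 9.291

loops=1 perimeter=9.291


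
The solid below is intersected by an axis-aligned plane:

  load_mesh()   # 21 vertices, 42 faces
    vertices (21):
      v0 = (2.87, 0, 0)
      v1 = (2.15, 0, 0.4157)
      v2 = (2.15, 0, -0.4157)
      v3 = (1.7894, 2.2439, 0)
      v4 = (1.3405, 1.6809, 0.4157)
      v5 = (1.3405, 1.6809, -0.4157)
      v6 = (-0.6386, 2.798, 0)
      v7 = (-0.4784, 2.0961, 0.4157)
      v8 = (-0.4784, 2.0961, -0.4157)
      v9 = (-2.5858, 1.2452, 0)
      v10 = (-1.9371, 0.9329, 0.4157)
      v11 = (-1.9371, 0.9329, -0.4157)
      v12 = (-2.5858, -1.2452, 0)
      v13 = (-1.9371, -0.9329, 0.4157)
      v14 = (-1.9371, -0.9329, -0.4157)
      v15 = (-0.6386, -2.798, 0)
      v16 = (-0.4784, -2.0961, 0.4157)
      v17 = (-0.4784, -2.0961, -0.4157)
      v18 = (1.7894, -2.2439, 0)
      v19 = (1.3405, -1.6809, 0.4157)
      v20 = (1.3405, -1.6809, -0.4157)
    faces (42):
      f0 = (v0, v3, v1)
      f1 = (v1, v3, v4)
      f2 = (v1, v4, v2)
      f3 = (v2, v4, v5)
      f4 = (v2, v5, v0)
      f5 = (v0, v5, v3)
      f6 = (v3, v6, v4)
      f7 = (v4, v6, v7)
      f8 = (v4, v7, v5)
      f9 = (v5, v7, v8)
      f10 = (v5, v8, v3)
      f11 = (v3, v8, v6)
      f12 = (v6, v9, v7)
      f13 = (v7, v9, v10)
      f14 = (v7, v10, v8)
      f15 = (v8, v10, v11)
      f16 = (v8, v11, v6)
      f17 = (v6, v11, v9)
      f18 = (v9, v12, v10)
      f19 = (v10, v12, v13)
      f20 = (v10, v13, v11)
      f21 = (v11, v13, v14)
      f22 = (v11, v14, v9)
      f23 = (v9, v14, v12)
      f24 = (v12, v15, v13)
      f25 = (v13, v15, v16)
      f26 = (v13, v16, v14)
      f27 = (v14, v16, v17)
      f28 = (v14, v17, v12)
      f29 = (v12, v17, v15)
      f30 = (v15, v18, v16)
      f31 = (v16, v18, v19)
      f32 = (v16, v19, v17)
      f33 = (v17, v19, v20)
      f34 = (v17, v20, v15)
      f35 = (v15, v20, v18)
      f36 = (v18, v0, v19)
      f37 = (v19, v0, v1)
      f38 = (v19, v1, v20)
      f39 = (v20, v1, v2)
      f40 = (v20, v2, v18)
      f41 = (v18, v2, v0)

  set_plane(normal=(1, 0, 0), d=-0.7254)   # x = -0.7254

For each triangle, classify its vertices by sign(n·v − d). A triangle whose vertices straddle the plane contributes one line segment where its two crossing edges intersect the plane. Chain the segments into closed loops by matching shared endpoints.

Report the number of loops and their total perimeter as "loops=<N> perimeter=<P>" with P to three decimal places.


Straddling triangles (12 of 42):
  (v6,v9,v7) [+-+] → (-0.7254, 2.72878, 0)–(-0.7254, 1.99637, 0.366977)  len=0.8192
  (v7,v9,v10) [+--] → (-0.7254, 1.99637, 0.366977)–(-0.7254, 1.89914, 0.4157)  len=0.1088
  (v7,v10,v8) [+-+] → (-0.7254, 1.89914, 0.4157)–(-0.7254, 1.89914, -0.27492)  len=0.6906
  (v8,v10,v11) [+--] → (-0.7254, 1.89914, -0.27492)–(-0.7254, 1.89914, -0.4157)  len=0.1408
  (v8,v11,v6) [+-+] → (-0.7254, 1.89914, -0.4157)–(-0.7254, 2.67332, -0.027788)  len=0.8659
  (v6,v11,v9) [+--] → (-0.7254, 2.67332, -0.027788)–(-0.7254, 2.72878, 0)  len=0.0620
  (v12,v15,v13) [-+-] → (-0.7254, -2.72878, 0)–(-0.7254, -2.67332, 0.027788)  len=0.0620
  (v13,v15,v16) [-++] → (-0.7254, -2.67332, 0.027788)–(-0.7254, -1.89914, 0.4157)  len=0.8659
  (v13,v16,v14) [-+-] → (-0.7254, -1.89914, 0.4157)–(-0.7254, -1.89914, 0.27492)  len=0.1408
  (v14,v16,v17) [-++] → (-0.7254, -1.89914, 0.27492)–(-0.7254, -1.89914, -0.4157)  len=0.6906
  (v14,v17,v12) [-+-] → (-0.7254, -1.89914, -0.4157)–(-0.7254, -1.99637, -0.366977)  len=0.1088
  (v12,v17,v15) [-++] → (-0.7254, -1.99637, -0.366977)–(-0.7254, -2.72878, 0)  len=0.8192

Chained into 2 loop(s):
  loop 1: 6 segments, perimeter = 2.6873
  loop 2: 6 segments, perimeter = 2.6873
Total perimeter = 5.375

loops=2 perimeter=5.375


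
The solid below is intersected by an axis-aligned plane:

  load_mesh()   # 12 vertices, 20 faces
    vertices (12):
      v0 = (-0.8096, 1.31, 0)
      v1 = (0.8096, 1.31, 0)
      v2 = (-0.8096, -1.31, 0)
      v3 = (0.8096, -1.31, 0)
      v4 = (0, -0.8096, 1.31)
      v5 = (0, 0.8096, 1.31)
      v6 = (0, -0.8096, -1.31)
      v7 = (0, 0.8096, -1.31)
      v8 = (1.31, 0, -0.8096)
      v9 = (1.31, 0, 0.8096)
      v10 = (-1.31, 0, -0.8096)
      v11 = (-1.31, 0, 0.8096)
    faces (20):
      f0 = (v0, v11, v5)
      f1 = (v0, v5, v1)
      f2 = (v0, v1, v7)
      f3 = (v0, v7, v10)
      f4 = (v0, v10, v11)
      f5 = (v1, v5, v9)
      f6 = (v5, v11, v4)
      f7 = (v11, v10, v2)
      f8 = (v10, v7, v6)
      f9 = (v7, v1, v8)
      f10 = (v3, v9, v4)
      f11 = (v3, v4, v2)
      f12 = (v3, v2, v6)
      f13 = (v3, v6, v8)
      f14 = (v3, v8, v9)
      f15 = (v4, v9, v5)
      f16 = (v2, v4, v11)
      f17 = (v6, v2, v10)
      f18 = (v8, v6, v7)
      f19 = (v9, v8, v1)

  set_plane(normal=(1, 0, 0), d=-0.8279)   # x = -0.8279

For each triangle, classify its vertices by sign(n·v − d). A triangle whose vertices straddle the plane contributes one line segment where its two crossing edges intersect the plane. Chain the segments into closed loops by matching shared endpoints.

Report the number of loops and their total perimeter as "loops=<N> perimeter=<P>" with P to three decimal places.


loops=1 perimeter=6.764

Straddling triangles (8 of 20):
  (v0,v11,v5) [+-+] → (-0.8279, 1.26209, 0.0296077)–(-0.8279, 0.297945, 0.993755)  len=1.3635
  (v0,v7,v10) [++-] → (-0.8279, 0.297945, -0.993755)–(-0.8279, 1.26209, -0.0296077)  len=1.3635
  (v0,v10,v11) [+--] → (-0.8279, 1.26209, -0.0296077)–(-0.8279, 1.26209, 0.0296077)  len=0.0592
  (v5,v11,v4) [+-+] → (-0.8279, 0.297945, 0.993755)–(-0.8279, -0.297945, 0.993755)  len=0.5959
  (v11,v10,v2) [--+] → (-0.8279, -1.26209, -0.0296077)–(-0.8279, -1.26209, 0.0296077)  len=0.0592
  (v10,v7,v6) [-++] → (-0.8279, 0.297945, -0.993755)–(-0.8279, -0.297945, -0.993755)  len=0.5959
  (v2,v4,v11) [++-] → (-0.8279, -0.297945, 0.993755)–(-0.8279, -1.26209, 0.0296077)  len=1.3635
  (v6,v2,v10) [++-] → (-0.8279, -1.26209, -0.0296077)–(-0.8279, -0.297945, -0.993755)  len=1.3635

Chained into 1 loop(s):
  loop 1: 8 segments, perimeter = 6.7643
Total perimeter = 6.764


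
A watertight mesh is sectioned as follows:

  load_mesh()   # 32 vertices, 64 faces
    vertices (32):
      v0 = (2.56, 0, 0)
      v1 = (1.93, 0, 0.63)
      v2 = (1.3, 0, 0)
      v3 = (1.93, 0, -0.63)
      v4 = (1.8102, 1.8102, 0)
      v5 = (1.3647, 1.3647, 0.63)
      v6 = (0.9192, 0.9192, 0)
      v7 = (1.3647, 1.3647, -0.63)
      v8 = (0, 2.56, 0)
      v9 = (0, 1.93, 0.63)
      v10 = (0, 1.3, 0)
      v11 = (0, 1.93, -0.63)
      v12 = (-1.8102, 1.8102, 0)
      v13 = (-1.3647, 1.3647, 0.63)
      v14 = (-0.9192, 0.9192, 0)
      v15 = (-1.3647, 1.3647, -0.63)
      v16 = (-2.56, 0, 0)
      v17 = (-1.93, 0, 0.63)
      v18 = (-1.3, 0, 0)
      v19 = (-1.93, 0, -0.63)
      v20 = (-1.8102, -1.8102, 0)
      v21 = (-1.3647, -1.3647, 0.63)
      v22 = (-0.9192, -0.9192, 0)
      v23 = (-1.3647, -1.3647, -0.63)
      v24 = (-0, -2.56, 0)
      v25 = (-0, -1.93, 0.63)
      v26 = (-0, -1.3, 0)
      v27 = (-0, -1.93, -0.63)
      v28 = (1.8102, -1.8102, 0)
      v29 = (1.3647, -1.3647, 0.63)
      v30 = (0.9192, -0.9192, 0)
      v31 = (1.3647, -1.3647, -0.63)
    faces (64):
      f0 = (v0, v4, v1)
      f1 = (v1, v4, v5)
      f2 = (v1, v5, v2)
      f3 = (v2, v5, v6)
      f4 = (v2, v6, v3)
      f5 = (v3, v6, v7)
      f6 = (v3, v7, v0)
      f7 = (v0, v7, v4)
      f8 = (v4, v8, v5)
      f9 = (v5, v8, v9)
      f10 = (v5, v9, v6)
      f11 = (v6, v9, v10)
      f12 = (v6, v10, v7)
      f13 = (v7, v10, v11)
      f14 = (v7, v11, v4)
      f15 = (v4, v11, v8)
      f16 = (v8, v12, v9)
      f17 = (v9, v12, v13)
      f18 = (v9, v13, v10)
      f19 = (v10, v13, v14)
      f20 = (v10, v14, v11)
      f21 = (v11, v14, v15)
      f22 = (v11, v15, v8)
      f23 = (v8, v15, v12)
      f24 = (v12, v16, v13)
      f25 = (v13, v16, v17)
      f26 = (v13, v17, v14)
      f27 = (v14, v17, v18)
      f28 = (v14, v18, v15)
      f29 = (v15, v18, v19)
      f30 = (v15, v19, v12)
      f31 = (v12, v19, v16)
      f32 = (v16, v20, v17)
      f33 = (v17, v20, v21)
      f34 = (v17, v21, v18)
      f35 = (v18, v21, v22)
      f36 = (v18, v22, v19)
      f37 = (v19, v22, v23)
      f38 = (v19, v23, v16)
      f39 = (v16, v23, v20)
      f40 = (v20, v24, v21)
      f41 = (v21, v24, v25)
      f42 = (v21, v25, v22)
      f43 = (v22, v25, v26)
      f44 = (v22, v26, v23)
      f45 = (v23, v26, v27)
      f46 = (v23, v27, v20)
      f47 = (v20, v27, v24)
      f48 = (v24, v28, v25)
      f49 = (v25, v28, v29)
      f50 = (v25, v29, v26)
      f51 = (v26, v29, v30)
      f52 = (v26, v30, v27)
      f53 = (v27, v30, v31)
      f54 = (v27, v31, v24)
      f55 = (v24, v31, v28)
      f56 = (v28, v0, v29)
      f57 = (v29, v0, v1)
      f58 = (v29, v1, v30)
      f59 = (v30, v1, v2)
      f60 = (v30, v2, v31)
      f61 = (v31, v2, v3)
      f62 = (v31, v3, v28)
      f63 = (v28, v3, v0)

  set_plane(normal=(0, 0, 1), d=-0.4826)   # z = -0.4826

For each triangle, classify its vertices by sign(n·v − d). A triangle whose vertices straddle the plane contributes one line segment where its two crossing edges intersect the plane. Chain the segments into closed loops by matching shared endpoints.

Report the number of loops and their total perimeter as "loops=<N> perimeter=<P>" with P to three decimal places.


loops=2 perimeter=23.634

Straddling triangles (32 of 64):
  (v2,v6,v3) [++-] → (1.6935, 0.215064, -0.4826)–(1.7826, 0, -0.4826)  len=0.2328
  (v3,v6,v7) [-+-] → (1.6935, 0.215064, -0.4826)–(1.26047, 1.26047, -0.4826)  len=1.1315
  (v3,v7,v0) [--+] → (1.64436, 1.0454, -0.4826)–(2.0774, 0, -0.4826)  len=1.1315
  (v0,v7,v4) [+-+] → (1.64436, 1.0454, -0.4826)–(1.46893, 1.46893, -0.4826)  len=0.4584
  (v6,v10,v7) [++-] → (1.0454, 1.34956, -0.4826)–(1.26047, 1.26047, -0.4826)  len=0.2328
  (v7,v10,v11) [-+-] → (1.0454, 1.34956, -0.4826)–(0, 1.7826, -0.4826)  len=1.1315
  (v7,v11,v4) [--+] → (0.423529, 1.90197, -0.4826)–(1.46893, 1.46893, -0.4826)  len=1.1315
  (v4,v11,v8) [+-+] → (0.423529, 1.90197, -0.4826)–(0, 2.0774, -0.4826)  len=0.4584
  (v10,v14,v11) [++-] → (-0.215064, 1.6935, -0.4826)–(0, 1.7826, -0.4826)  len=0.2328
  (v11,v14,v15) [-+-] → (-0.215064, 1.6935, -0.4826)–(-1.26047, 1.26047, -0.4826)  len=1.1315
  (v11,v15,v8) [--+] → (-1.0454, 1.64436, -0.4826)–(0, 2.0774, -0.4826)  len=1.1315
  (v8,v15,v12) [+-+] → (-1.0454, 1.64436, -0.4826)–(-1.46893, 1.46893, -0.4826)  len=0.4584
  (v14,v18,v15) [++-] → (-1.34956, 1.0454, -0.4826)–(-1.26047, 1.26047, -0.4826)  len=0.2328
  (v15,v18,v19) [-+-] → (-1.34956, 1.0454, -0.4826)–(-1.7826, 0, -0.4826)  len=1.1315
  (v15,v19,v12) [--+] → (-1.90197, 0.423529, -0.4826)–(-1.46893, 1.46893, -0.4826)  len=1.1315
  (v12,v19,v16) [+-+] → (-1.90197, 0.423529, -0.4826)–(-2.0774, 0, -0.4826)  len=0.4584
  (v18,v22,v19) [++-] → (-1.6935, -0.215064, -0.4826)–(-1.7826, 0, -0.4826)  len=0.2328
  (v19,v22,v23) [-+-] → (-1.6935, -0.215064, -0.4826)–(-1.26047, -1.26047, -0.4826)  len=1.1315
  (v19,v23,v16) [--+] → (-1.64436, -1.0454, -0.4826)–(-2.0774, 0, -0.4826)  len=1.1315
  (v16,v23,v20) [+-+] → (-1.64436, -1.0454, -0.4826)–(-1.46893, -1.46893, -0.4826)  len=0.4584
  (v22,v26,v23) [++-] → (-1.0454, -1.34956, -0.4826)–(-1.26047, -1.26047, -0.4826)  len=0.2328
  (v23,v26,v27) [-+-] → (-1.0454, -1.34956, -0.4826)–(0, -1.7826, -0.4826)  len=1.1315
  (v23,v27,v20) [--+] → (-0.423529, -1.90197, -0.4826)–(-1.46893, -1.46893, -0.4826)  len=1.1315
  (v20,v27,v24) [+-+] → (-0.423529, -1.90197, -0.4826)–(0, -2.0774, -0.4826)  len=0.4584
  (v26,v30,v27) [++-] → (0.215064, -1.6935, -0.4826)–(0, -1.7826, -0.4826)  len=0.2328
  (v27,v30,v31) [-+-] → (0.215064, -1.6935, -0.4826)–(1.26047, -1.26047, -0.4826)  len=1.1315
  (v27,v31,v24) [--+] → (1.0454, -1.64436, -0.4826)–(0, -2.0774, -0.4826)  len=1.1315
  (v24,v31,v28) [+-+] → (1.0454, -1.64436, -0.4826)–(1.46893, -1.46893, -0.4826)  len=0.4584
  (v30,v2,v31) [++-] → (1.34956, -1.0454, -0.4826)–(1.26047, -1.26047, -0.4826)  len=0.2328
  (v31,v2,v3) [-+-] → (1.34956, -1.0454, -0.4826)–(1.7826, 0, -0.4826)  len=1.1315
  (v31,v3,v28) [--+] → (1.90197, -0.423529, -0.4826)–(1.46893, -1.46893, -0.4826)  len=1.1315
  (v28,v3,v0) [+-+] → (1.90197, -0.423529, -0.4826)–(2.0774, 0, -0.4826)  len=0.4584

Chained into 2 loop(s):
  loop 1: 16 segments, perimeter = 10.9147
  loop 2: 16 segments, perimeter = 12.7197
Total perimeter = 23.634


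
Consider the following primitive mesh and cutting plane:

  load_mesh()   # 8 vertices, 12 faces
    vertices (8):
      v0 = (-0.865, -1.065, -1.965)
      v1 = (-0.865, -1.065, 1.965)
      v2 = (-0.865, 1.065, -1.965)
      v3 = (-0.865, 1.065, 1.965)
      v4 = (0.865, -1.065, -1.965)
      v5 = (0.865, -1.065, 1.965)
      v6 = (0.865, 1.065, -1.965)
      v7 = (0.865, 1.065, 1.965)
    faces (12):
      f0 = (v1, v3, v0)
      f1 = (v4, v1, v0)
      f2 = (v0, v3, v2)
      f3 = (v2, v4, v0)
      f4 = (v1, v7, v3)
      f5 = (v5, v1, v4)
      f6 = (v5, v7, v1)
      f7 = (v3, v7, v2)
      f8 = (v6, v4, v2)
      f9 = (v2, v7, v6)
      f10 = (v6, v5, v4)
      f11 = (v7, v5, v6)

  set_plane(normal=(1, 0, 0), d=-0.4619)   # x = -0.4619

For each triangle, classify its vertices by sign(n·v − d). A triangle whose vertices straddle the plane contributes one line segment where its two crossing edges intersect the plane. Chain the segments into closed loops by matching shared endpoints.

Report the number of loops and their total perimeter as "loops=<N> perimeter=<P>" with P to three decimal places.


Straddling triangles (8 of 12):
  (v4,v1,v0) [+--] → (-0.4619, -1.065, 1.04929)–(-0.4619, -1.065, -1.965)  len=3.0143
  (v2,v4,v0) [-+-] → (-0.4619, 0.568698, -1.965)–(-0.4619, -1.065, -1.965)  len=1.6337
  (v1,v7,v3) [-+-] → (-0.4619, -0.568698, 1.965)–(-0.4619, 1.065, 1.965)  len=1.6337
  (v5,v1,v4) [+-+] → (-0.4619, -1.065, 1.965)–(-0.4619, -1.065, 1.04929)  len=0.9157
  (v5,v7,v1) [++-] → (-0.4619, -0.568698, 1.965)–(-0.4619, -1.065, 1.965)  len=0.4963
  (v3,v7,v2) [-+-] → (-0.4619, 1.065, 1.965)–(-0.4619, 1.065, -1.04929)  len=3.0143
  (v6,v4,v2) [++-] → (-0.4619, 0.568698, -1.965)–(-0.4619, 1.065, -1.965)  len=0.4963
  (v2,v7,v6) [-++] → (-0.4619, 1.065, -1.04929)–(-0.4619, 1.065, -1.965)  len=0.9157

Chained into 1 loop(s):
  loop 1: 8 segments, perimeter = 12.1200
Total perimeter = 12.120

loops=1 perimeter=12.120


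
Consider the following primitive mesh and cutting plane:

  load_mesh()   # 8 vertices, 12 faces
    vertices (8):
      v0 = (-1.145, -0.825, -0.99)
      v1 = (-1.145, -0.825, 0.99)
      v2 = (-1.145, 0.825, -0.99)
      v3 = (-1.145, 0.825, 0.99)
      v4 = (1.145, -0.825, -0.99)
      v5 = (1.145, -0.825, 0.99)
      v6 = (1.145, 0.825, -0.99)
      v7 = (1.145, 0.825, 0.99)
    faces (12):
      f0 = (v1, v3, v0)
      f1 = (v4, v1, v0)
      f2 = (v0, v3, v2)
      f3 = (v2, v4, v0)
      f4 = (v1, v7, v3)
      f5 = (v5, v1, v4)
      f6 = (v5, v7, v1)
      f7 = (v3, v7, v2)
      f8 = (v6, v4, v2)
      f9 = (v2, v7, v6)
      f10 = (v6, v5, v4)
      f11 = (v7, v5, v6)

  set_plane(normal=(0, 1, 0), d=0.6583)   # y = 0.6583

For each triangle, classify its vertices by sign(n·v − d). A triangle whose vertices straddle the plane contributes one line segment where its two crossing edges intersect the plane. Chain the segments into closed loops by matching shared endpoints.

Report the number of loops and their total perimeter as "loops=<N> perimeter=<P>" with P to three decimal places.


Straddling triangles (8 of 12):
  (v1,v3,v0) [-+-] → (-1.145, 0.6583, 0.99)–(-1.145, 0.6583, 0.78996)  len=0.2000
  (v0,v3,v2) [-++] → (-1.145, 0.6583, 0.78996)–(-1.145, 0.6583, -0.99)  len=1.7800
  (v2,v4,v0) [+--] → (-0.913641, 0.6583, -0.99)–(-1.145, 0.6583, -0.99)  len=0.2314
  (v1,v7,v3) [-++] → (0.913641, 0.6583, 0.99)–(-1.145, 0.6583, 0.99)  len=2.0586
  (v5,v7,v1) [-+-] → (1.145, 0.6583, 0.99)–(0.913641, 0.6583, 0.99)  len=0.2314
  (v6,v4,v2) [+-+] → (1.145, 0.6583, -0.99)–(-0.913641, 0.6583, -0.99)  len=2.0586
  (v6,v5,v4) [+--] → (1.145, 0.6583, -0.78996)–(1.145, 0.6583, -0.99)  len=0.2000
  (v7,v5,v6) [+-+] → (1.145, 0.6583, 0.99)–(1.145, 0.6583, -0.78996)  len=1.7800

Chained into 1 loop(s):
  loop 1: 8 segments, perimeter = 8.5400
Total perimeter = 8.540

loops=1 perimeter=8.540


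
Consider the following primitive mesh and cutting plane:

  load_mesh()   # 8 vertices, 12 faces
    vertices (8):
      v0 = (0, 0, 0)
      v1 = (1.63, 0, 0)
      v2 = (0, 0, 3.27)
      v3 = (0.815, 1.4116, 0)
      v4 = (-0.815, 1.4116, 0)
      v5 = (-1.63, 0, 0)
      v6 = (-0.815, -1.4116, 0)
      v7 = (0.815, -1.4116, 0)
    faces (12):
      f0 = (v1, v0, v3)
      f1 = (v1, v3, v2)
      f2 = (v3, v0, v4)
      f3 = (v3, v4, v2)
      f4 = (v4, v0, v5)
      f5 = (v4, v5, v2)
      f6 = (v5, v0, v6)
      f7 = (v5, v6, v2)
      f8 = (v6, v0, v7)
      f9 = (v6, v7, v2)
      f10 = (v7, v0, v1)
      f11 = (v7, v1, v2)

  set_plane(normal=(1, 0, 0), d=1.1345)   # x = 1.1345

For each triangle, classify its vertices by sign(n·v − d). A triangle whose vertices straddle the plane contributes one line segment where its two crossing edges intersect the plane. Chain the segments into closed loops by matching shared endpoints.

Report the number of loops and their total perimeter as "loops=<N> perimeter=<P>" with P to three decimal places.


Straddling triangles (4 of 12):
  (v1,v0,v3) [+--] → (1.1345, 0, 0)–(1.1345, 0.858218, 0)  len=0.8582
  (v1,v3,v2) [+--] → (1.1345, 0.858218, 0)–(1.1345, 0, 0.99404)  len=1.3133
  (v7,v0,v1) [--+] → (1.1345, 0, 0)–(1.1345, -0.858218, 0)  len=0.8582
  (v7,v1,v2) [-+-] → (1.1345, -0.858218, 0)–(1.1345, 0, 0.99404)  len=1.3133

Chained into 1 loop(s):
  loop 1: 4 segments, perimeter = 4.3430
Total perimeter = 4.343

loops=1 perimeter=4.343


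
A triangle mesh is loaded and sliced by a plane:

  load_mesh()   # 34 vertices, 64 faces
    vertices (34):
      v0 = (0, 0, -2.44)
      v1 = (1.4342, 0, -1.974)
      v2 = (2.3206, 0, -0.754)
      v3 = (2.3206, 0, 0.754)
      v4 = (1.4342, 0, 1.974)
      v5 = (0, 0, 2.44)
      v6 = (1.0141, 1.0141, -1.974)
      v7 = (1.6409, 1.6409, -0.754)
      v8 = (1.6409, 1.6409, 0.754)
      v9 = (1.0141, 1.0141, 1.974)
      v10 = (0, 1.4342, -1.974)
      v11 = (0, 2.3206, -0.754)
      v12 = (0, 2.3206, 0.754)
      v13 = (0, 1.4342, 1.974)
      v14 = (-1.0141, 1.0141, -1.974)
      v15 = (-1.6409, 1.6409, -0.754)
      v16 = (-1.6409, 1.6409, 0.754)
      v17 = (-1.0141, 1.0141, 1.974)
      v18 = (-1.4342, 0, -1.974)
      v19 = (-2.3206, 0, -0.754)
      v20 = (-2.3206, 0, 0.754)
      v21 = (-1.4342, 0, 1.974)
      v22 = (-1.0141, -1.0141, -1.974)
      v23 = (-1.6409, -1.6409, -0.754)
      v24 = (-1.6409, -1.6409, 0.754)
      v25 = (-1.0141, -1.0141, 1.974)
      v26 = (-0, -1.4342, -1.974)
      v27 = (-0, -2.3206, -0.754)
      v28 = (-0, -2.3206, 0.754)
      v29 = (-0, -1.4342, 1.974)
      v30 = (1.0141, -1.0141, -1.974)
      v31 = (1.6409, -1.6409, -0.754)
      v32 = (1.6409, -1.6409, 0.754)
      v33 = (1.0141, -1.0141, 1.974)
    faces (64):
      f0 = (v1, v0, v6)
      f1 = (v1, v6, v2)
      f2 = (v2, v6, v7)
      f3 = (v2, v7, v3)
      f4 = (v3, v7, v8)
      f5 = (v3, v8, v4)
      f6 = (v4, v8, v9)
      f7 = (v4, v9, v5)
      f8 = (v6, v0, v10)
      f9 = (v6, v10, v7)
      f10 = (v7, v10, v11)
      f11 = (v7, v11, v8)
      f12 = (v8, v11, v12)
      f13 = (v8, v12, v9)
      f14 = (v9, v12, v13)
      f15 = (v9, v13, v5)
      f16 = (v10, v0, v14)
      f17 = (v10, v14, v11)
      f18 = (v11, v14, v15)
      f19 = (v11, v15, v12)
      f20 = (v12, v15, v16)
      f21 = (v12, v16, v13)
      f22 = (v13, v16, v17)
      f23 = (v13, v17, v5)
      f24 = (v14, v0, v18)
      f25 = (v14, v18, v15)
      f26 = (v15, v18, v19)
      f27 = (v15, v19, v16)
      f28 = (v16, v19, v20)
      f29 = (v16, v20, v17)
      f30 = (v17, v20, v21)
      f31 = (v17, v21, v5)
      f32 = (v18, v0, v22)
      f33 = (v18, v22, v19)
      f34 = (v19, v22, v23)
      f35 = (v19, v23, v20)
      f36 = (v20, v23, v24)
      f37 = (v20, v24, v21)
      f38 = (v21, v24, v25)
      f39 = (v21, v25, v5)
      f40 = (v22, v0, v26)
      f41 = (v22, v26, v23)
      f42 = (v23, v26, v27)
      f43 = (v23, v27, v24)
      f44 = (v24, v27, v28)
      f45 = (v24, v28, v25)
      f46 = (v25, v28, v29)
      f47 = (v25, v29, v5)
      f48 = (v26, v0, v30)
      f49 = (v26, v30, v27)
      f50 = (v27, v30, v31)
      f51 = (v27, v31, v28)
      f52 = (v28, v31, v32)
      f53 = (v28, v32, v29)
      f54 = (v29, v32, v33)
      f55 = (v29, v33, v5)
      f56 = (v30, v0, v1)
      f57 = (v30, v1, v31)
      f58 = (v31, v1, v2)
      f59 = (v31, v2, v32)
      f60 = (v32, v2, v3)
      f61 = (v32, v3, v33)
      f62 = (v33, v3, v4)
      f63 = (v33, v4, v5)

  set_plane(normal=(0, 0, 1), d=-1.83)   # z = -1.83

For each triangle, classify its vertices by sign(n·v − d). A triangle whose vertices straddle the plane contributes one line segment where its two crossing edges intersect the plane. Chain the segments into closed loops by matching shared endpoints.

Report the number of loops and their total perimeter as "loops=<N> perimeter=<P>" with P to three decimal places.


Straddling triangles (16 of 64):
  (v1,v6,v2) [--+] → (1.16831, 0.894403, -1.83)–(1.53882, 0, -1.83)  len=0.9681
  (v2,v6,v7) [+-+] → (1.16831, 0.894403, -1.83)–(1.08808, 1.08808, -1.83)  len=0.2096
  (v6,v10,v7) [--+] → (0.19368, 1.4586, -1.83)–(1.08808, 1.08808, -1.83)  len=0.9681
  (v7,v10,v11) [+-+] → (0.19368, 1.4586, -1.83)–(0, 1.53882, -1.83)  len=0.2096
  (v10,v14,v11) [--+] → (-0.894403, 1.16831, -1.83)–(0, 1.53882, -1.83)  len=0.9681
  (v11,v14,v15) [+-+] → (-0.894403, 1.16831, -1.83)–(-1.08808, 1.08808, -1.83)  len=0.2096
  (v14,v18,v15) [--+] → (-1.4586, 0.19368, -1.83)–(-1.08808, 1.08808, -1.83)  len=0.9681
  (v15,v18,v19) [+-+] → (-1.4586, 0.19368, -1.83)–(-1.53882, 0, -1.83)  len=0.2096
  (v18,v22,v19) [--+] → (-1.16831, -0.894403, -1.83)–(-1.53882, 0, -1.83)  len=0.9681
  (v19,v22,v23) [+-+] → (-1.16831, -0.894403, -1.83)–(-1.08808, -1.08808, -1.83)  len=0.2096
  (v22,v26,v23) [--+] → (-0.19368, -1.4586, -1.83)–(-1.08808, -1.08808, -1.83)  len=0.9681
  (v23,v26,v27) [+-+] → (-0.19368, -1.4586, -1.83)–(0, -1.53882, -1.83)  len=0.2096
  (v26,v30,v27) [--+] → (0.894403, -1.16831, -1.83)–(0, -1.53882, -1.83)  len=0.9681
  (v27,v30,v31) [+-+] → (0.894403, -1.16831, -1.83)–(1.08808, -1.08808, -1.83)  len=0.2096
  (v30,v1,v31) [--+] → (1.4586, -0.19368, -1.83)–(1.08808, -1.08808, -1.83)  len=0.9681
  (v31,v1,v2) [+-+] → (1.4586, -0.19368, -1.83)–(1.53882, 0, -1.83)  len=0.2096

Chained into 1 loop(s):
  loop 1: 16 segments, perimeter = 9.4220
Total perimeter = 9.422

loops=1 perimeter=9.422


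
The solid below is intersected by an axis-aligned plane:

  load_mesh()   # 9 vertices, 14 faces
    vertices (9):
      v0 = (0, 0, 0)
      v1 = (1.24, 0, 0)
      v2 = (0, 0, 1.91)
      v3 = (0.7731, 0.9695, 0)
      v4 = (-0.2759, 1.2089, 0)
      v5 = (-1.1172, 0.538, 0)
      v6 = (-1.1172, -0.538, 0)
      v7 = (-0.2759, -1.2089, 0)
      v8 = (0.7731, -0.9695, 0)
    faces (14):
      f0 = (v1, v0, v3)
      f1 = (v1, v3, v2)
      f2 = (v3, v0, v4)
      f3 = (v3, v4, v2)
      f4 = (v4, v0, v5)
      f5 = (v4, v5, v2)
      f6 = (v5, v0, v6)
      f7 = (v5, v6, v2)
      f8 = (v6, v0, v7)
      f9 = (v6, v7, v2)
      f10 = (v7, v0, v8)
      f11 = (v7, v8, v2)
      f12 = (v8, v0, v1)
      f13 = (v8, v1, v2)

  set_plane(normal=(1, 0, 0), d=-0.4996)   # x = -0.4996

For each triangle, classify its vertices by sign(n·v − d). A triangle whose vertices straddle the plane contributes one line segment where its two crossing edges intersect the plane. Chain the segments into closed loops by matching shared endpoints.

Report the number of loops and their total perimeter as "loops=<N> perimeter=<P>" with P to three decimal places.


Straddling triangles (6 of 14):
  (v4,v0,v5) [++-] → (-0.4996, 0.240588, 0)–(-0.4996, 1.03051, 0)  len=0.7899
  (v4,v5,v2) [+-+] → (-0.4996, 1.03051, 0)–(-0.4996, 0.240588, 1.05587)  len=1.3186
  (v5,v0,v6) [-+-] → (-0.4996, 0.240588, 0)–(-0.4996, -0.240588, 0)  len=0.4812
  (v5,v6,v2) [--+] → (-0.4996, -0.240588, 1.05587)–(-0.4996, 0.240588, 1.05587)  len=0.4812
  (v6,v0,v7) [-++] → (-0.4996, -0.240588, 0)–(-0.4996, -1.03051, 0)  len=0.7899
  (v6,v7,v2) [-++] → (-0.4996, -1.03051, 0)–(-0.4996, -0.240588, 1.05587)  len=1.3186

Chained into 1 loop(s):
  loop 1: 6 segments, perimeter = 5.1795
Total perimeter = 5.179

loops=1 perimeter=5.179


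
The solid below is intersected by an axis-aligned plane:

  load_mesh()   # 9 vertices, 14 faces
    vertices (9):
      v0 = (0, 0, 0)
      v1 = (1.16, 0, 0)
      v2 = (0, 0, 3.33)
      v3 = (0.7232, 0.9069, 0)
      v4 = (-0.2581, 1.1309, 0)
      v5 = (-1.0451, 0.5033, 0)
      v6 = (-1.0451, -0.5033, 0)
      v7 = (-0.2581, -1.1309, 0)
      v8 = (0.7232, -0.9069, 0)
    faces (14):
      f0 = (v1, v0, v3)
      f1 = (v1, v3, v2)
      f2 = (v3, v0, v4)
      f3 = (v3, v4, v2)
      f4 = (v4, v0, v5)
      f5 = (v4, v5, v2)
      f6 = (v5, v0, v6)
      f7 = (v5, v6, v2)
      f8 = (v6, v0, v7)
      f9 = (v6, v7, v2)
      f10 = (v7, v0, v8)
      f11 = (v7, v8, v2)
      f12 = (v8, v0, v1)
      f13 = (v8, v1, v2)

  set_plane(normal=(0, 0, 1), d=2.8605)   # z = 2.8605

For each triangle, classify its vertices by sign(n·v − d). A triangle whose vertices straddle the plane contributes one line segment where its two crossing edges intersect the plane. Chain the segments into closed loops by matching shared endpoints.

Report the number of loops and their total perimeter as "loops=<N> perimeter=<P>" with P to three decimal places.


Straddling triangles (7 of 14):
  (v1,v3,v2) [--+] → (0.101965, 0.127865, 2.8605)–(0.16355, 0, 2.8605)  len=0.1419
  (v3,v4,v2) [--+] → (-0.0363898, 0.159447, 2.8605)–(0.101965, 0.127865, 2.8605)  len=0.1419
  (v4,v5,v2) [--+] → (-0.14735, 0.0709608, 2.8605)–(-0.0363898, 0.159447, 2.8605)  len=0.1419
  (v5,v6,v2) [--+] → (-0.14735, -0.0709608, 2.8605)–(-0.14735, 0.0709608, 2.8605)  len=0.1419
  (v6,v7,v2) [--+] → (-0.0363898, -0.159447, 2.8605)–(-0.14735, -0.0709608, 2.8605)  len=0.1419
  (v7,v8,v2) [--+] → (0.101965, -0.127865, 2.8605)–(-0.0363898, -0.159447, 2.8605)  len=0.1419
  (v8,v1,v2) [--+] → (0.16355, 0, 2.8605)–(0.101965, -0.127865, 2.8605)  len=0.1419

Chained into 1 loop(s):
  loop 1: 7 segments, perimeter = 0.9934
Total perimeter = 0.993

loops=1 perimeter=0.993


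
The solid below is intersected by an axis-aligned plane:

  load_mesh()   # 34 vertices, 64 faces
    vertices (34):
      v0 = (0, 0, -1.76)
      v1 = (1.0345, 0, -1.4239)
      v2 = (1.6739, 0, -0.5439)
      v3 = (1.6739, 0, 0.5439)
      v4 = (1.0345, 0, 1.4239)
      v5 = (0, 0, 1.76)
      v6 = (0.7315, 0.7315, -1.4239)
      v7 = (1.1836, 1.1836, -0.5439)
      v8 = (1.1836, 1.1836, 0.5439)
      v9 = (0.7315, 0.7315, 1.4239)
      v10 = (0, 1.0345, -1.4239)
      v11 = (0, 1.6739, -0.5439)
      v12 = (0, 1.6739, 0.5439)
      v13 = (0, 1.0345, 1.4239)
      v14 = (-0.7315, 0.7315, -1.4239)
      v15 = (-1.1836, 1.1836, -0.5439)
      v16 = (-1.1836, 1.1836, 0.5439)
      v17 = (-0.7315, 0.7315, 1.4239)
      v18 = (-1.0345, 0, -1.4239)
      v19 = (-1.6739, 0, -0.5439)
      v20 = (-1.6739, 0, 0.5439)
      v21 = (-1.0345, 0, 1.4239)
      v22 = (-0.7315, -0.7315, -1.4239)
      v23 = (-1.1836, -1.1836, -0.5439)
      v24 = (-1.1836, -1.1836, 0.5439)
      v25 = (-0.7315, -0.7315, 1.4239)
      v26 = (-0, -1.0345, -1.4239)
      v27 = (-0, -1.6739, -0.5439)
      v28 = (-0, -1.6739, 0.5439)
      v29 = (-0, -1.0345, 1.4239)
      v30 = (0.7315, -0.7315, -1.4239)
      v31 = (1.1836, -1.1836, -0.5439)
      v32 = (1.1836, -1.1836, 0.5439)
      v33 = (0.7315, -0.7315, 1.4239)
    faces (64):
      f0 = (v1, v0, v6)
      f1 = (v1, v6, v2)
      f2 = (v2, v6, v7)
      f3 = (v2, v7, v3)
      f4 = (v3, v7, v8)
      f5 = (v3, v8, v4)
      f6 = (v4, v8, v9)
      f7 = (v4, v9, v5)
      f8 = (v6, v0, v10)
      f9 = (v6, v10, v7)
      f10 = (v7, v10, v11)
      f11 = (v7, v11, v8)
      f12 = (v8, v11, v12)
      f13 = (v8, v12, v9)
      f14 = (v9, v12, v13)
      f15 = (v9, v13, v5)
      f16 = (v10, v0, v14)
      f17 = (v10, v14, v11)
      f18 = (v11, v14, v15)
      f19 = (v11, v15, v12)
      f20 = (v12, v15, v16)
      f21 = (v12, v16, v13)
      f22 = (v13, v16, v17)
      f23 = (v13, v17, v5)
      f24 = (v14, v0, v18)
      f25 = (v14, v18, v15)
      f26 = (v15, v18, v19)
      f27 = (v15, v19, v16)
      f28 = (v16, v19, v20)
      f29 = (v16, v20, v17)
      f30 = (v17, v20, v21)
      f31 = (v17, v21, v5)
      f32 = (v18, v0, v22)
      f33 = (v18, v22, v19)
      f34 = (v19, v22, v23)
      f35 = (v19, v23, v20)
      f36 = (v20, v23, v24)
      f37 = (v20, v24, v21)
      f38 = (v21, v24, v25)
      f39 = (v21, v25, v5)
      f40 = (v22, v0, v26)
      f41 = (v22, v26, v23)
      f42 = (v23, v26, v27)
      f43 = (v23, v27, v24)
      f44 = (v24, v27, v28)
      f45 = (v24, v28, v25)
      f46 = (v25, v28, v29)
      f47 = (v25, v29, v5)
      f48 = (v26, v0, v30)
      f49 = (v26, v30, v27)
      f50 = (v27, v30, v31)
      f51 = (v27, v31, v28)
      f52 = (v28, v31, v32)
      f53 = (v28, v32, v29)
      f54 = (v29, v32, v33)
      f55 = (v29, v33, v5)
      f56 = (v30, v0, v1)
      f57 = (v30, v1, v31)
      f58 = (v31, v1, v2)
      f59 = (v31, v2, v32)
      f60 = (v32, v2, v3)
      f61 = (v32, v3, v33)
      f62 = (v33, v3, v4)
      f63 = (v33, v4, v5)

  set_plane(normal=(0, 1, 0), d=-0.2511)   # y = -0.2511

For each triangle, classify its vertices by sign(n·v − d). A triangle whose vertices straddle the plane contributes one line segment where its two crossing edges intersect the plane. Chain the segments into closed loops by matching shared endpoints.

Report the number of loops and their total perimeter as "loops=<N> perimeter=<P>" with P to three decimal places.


loops=1 perimeter=10.397

Straddling triangles (20 of 64):
  (v18,v0,v22) [++-] → (-0.2511, -0.2511, -1.64463)–(-0.93049, -0.2511, -1.4239)  len=0.7143
  (v18,v22,v19) [+-+] → (-0.93049, -0.2511, -1.4239)–(-1.3504, -0.2511, -0.845975)  len=0.7144
  (v19,v22,v23) [+--] → (-1.3504, -0.2511, -0.845975)–(-1.56988, -0.2511, -0.5439)  len=0.3734
  (v19,v23,v20) [+-+] → (-1.56988, -0.2511, -0.5439)–(-1.56988, -0.2511, 0.313124)  len=0.8570
  (v20,v23,v24) [+--] → (-1.56988, -0.2511, 0.313124)–(-1.56988, -0.2511, 0.5439)  len=0.2308
  (v20,v24,v21) [+-+] → (-1.56988, -0.2511, 0.5439)–(-1.06613, -0.2511, 1.23721)  len=0.8570
  (v21,v24,v25) [+--] → (-1.06613, -0.2511, 1.23721)–(-0.93049, -0.2511, 1.4239)  len=0.2308
  (v21,v25,v5) [+-+] → (-0.93049, -0.2511, 1.4239)–(-0.2511, -0.2511, 1.64463)  len=0.7143
  (v22,v0,v26) [-+-] → (-0.2511, -0.2511, -1.64463)–(0, -0.2511, -1.67842)  len=0.2534
  (v25,v29,v5) [--+] → (0, -0.2511, 1.67842)–(-0.2511, -0.2511, 1.64463)  len=0.2534
  (v26,v0,v30) [-+-] → (0, -0.2511, -1.67842)–(0.2511, -0.2511, -1.64463)  len=0.2534
  (v29,v33,v5) [--+] → (0.2511, -0.2511, 1.64463)–(0, -0.2511, 1.67842)  len=0.2534
  (v30,v0,v1) [-++] → (0.2511, -0.2511, -1.64463)–(0.93049, -0.2511, -1.4239)  len=0.7143
  (v30,v1,v31) [-+-] → (0.93049, -0.2511, -1.4239)–(1.06613, -0.2511, -1.23721)  len=0.2308
  (v31,v1,v2) [-++] → (1.06613, -0.2511, -1.23721)–(1.56988, -0.2511, -0.5439)  len=0.8570
  (v31,v2,v32) [-+-] → (1.56988, -0.2511, -0.5439)–(1.56988, -0.2511, -0.313124)  len=0.2308
  (v32,v2,v3) [-++] → (1.56988, -0.2511, -0.313124)–(1.56988, -0.2511, 0.5439)  len=0.8570
  (v32,v3,v33) [-+-] → (1.56988, -0.2511, 0.5439)–(1.3504, -0.2511, 0.845975)  len=0.3734
  (v33,v3,v4) [-++] → (1.3504, -0.2511, 0.845975)–(0.93049, -0.2511, 1.4239)  len=0.7144
  (v33,v4,v5) [-++] → (0.93049, -0.2511, 1.4239)–(0.2511, -0.2511, 1.64463)  len=0.7143

Chained into 1 loop(s):
  loop 1: 20 segments, perimeter = 10.3975
Total perimeter = 10.397
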